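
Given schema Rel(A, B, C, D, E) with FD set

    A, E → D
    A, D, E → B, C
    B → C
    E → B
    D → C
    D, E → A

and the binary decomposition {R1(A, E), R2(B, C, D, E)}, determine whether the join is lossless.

Common attributes: R1 ∩ R2 = {E}.
Closure of {E}: E → B applies, adding B; B → C applies, adding C. So (E)⁺ = {B, C, E}.
The closure contains neither all of R1 = {A, E} nor all of R2 = {B, C, D, E}, so the common attributes are not a superkey of either fragment. The join is lossy.

No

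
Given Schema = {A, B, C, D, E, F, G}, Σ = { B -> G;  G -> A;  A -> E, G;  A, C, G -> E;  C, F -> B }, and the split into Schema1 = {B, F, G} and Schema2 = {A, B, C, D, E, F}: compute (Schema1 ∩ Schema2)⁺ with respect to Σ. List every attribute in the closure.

Schema1 ∩ Schema2 = {B, F}.
B → G applies, adding G
G → A applies, adding A
A → E, G applies, adding E
Closure: {A, B, E, F, G}.

A, B, E, F, G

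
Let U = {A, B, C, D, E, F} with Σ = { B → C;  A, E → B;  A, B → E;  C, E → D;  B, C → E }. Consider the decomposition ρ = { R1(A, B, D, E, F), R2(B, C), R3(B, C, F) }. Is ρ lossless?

Chase test. Columns are A, B, C, D, E, F; row i has aⱼ where attribute j ∈ Ri, else bᵢⱼ.
Initial tableau (one row per fragment):
  row 1: a1 a2 b13 a4 a5 a6
  row 2: b21 a2 a3 b24 b25 b26
  row 3: b31 a2 a3 b34 b35 a6
Rows 1 and 2 agree on B; apply B→C and equate their C entries.
Rows 1 and 2 agree on B, C; apply B, C→E and equate their E entries.
Rows 1 and 3 agree on B, C; apply B, C→E and equate their E entries.
Rows 1 and 2 agree on C, E; apply C, E→D and equate their D entries.
Rows 1 and 3 agree on C, E; apply C, E→D and equate their D entries.
Row 1 is now all distinguished symbols — the join is lossless.

Yes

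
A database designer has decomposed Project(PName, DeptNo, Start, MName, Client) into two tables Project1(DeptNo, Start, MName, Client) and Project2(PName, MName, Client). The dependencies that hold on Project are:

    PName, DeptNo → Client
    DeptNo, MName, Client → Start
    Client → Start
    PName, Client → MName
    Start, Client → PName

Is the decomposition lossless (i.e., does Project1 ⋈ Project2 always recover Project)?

Common attributes: Project1 ∩ Project2 = {MName, Client}.
Closure of {MName, Client}: Client → Start applies, adding Start; Start, Client → PName applies, adding PName. So (MName, Client)⁺ = {PName, Start, MName, Client}.
This closure contains every attribute of Project2, so Project1 ∩ Project2 → Project2. The join is lossless.

Yes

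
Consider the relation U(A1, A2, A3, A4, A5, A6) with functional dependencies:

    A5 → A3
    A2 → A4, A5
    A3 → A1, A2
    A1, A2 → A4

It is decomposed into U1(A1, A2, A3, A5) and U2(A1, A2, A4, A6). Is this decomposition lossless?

Yes

Common attributes: U1 ∩ U2 = {A1, A2}.
Closure of {A1, A2}: A2 → A4, A5 applies, adding A4, A5; A5 → A3 applies, adding A3. So (A1, A2)⁺ = {A1, A2, A3, A4, A5}.
This closure contains every attribute of U1, so U1 ∩ U2 → U1. The join is lossless.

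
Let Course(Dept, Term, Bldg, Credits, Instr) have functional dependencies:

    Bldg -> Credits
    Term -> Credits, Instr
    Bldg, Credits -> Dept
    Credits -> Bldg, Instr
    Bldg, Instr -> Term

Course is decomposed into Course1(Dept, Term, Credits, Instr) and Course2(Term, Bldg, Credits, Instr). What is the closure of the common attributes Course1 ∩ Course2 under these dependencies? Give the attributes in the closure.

Course1 ∩ Course2 = {Term, Credits, Instr}.
Credits → Bldg, Instr applies, adding Bldg
Bldg, Credits → Dept applies, adding Dept
Closure: {Dept, Term, Bldg, Credits, Instr}.

Dept, Term, Bldg, Credits, Instr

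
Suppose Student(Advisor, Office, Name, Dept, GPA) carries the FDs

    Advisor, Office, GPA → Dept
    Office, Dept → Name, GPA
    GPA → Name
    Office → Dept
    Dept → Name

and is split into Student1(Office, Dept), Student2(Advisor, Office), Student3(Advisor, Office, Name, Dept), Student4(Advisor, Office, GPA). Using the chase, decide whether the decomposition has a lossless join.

Yes

Chase test. Columns are Advisor, Office, Name, Dept, GPA; row i has aⱼ where attribute j ∈ Studenti, else bᵢⱼ.
Initial tableau (one row per fragment):
  row 1: b11 a2 b13 a4 b15
  row 2: a1 a2 b23 b24 b25
  row 3: a1 a2 a3 a4 b35
  row 4: a1 a2 b43 b44 a5
Rows 1 and 3 agree on Office, Dept; apply Office, Dept→Name, GPA and equate their Name, GPA entries.
Rows 1 and 2 agree on Office; apply Office→Dept and equate their Dept entries.
Rows 1 and 4 agree on Office; apply Office→Dept and equate their Dept entries.
Rows 1 and 2 agree on Dept; apply Dept→Name and equate their Name entries.
Rows 1 and 4 agree on Dept; apply Dept→Name and equate their Name entries.
Rows 1 and 2 agree on Office, Dept; apply Office, Dept→Name, GPA and equate their Name, GPA entries.
Rows 1 and 4 agree on Office, Dept; apply Office, Dept→Name, GPA and equate their Name, GPA entries.
Row 2 is now all distinguished symbols — the join is lossless.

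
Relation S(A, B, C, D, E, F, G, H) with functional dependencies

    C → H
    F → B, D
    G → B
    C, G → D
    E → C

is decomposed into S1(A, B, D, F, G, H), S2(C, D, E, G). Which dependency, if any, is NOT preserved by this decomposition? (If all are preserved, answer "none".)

Check C → H: no single fragment contains all of {C, H}, and the restricted closure of {C} across the fragments never reaches {H}.
F → B, D is preserved.
G → B is preserved.
C, G → D is preserved.
E → C is preserved.

C → H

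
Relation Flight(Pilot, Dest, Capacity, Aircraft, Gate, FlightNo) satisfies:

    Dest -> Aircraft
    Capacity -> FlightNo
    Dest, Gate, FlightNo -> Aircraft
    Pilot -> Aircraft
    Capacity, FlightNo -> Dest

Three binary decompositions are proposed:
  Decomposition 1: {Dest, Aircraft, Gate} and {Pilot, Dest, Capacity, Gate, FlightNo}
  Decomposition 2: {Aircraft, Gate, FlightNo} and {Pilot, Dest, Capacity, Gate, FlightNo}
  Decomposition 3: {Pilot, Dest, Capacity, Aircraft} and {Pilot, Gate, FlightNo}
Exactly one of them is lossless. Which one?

Decomposition 1: common = {Dest, Gate}, closure = {Dest, Aircraft, Gate} → lossless.
Decomposition 2: common = {Gate, FlightNo}, closure = {Gate, FlightNo} → lossy.
Decomposition 3: common = {Pilot}, closure = {Pilot, Aircraft} → lossy.

Decomposition 1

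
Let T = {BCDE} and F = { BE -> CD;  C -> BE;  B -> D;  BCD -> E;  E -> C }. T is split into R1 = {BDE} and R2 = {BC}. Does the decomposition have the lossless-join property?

No

Common attributes: R1 ∩ R2 = {B}.
Closure of {B}: B → D applies, adding D. So (B)⁺ = {BD}.
The closure contains neither all of R1 = {BDE} nor all of R2 = {BC}, so the common attributes are not a superkey of either fragment. The join is lossy.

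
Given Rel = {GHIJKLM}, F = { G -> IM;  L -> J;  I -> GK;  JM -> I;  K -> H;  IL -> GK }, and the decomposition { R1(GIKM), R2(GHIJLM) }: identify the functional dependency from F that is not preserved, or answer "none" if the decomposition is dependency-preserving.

Check K → H: no single fragment contains all of {HK}, and the restricted closure of {K} across the fragments never reaches {H}.
G → IM is preserved.
L → J is preserved.
I → GK is preserved.
JM → I is preserved.
IL → GK is preserved.

K -> H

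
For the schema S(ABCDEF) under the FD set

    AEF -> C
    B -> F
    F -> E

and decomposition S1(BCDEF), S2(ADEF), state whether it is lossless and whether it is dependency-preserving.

lossy and not dependency-preserving

Lossless test: (DEF)⁺ = {DEF}, which is a superkey of neither fragment — lossy.
Dependency preservation: the restricted closure of {AEF} across the fragments never reaches {C}, so AEF → C cannot be enforced without a join — not preserved.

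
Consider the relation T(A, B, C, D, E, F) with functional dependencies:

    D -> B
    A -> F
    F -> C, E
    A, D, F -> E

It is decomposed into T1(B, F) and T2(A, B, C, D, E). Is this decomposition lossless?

No

Common attributes: T1 ∩ T2 = {B}.
No dependency enlarges {B}, so (B)⁺ = {B}.
The closure contains neither all of T1 = {B, F} nor all of T2 = {A, B, C, D, E}, so the common attributes are not a superkey of either fragment. The join is lossy.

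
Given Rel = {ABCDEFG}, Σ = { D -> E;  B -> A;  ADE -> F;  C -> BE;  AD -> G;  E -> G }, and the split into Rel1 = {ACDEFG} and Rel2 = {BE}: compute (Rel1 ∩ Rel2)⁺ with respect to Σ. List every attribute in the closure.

EG

Rel1 ∩ Rel2 = {E}.
E → G applies, adding G
Closure: {EG}.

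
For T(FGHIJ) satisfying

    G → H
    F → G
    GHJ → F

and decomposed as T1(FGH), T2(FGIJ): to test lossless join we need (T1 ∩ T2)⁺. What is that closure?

T1 ∩ T2 = {FG}.
G → H applies, adding H
Closure: {FGH}.

FGH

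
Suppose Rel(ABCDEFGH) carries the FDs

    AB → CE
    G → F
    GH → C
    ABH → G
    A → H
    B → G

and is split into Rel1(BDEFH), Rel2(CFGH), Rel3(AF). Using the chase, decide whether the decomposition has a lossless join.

Chase test. Columns are ABCDEFGH; row i has aⱼ where attribute j ∈ Reli, else bᵢⱼ.
Initial tableau (one row per fragment):
  row 1: b11 a2 b13 a4 a5 a6 b17 a8
  row 2: b21 b22 a3 b24 b25 a6 a7 a8
  row 3: a1 b32 b33 b34 b35 a6 b37 b38
No row becomes fully distinguished — the join is lossy.

No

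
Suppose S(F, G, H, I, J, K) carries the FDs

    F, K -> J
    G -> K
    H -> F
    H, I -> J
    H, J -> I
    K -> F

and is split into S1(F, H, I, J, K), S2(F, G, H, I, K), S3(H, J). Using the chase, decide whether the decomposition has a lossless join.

Yes

Chase test. Columns are F, G, H, I, J, K; row i has aⱼ where attribute j ∈ Si, else bᵢⱼ.
Initial tableau (one row per fragment):
  row 1: a1 b12 a3 a4 a5 a6
  row 2: a1 a2 a3 a4 b25 a6
  row 3: b31 b32 a3 b34 a5 b36
Rows 1 and 2 agree on F, K; apply F, K→J and equate their J entries.
Rows 1 and 3 agree on H; apply H→F and equate their F entries.
Rows 1 and 3 agree on H, J; apply H, J→I and equate their I entries.
Row 2 is now all distinguished symbols — the join is lossless.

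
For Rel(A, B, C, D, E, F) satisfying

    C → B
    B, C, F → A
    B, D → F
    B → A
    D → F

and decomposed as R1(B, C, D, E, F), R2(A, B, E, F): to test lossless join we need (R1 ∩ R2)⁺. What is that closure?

A, B, E, F

R1 ∩ R2 = {B, E, F}.
B → A applies, adding A
Closure: {A, B, E, F}.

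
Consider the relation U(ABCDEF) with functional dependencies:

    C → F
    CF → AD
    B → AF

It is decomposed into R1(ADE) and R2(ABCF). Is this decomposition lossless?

Common attributes: R1 ∩ R2 = {A}.
No dependency enlarges {A}, so (A)⁺ = {A}.
The closure contains neither all of R1 = {ADE} nor all of R2 = {ABCF}, so the common attributes are not a superkey of either fragment. The join is lossy.

No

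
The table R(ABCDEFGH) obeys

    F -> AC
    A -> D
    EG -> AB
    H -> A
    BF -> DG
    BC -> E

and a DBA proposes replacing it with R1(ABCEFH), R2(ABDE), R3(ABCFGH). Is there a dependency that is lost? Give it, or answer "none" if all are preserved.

Check EG → AB: no single fragment contains all of {ABEG}, and the restricted closure of {EG} across the fragments never reaches {AB}.
F → AC is preserved.
A → D is preserved.
H → A is preserved.
BF → DG is preserved.
BC → E is preserved.

EG -> AB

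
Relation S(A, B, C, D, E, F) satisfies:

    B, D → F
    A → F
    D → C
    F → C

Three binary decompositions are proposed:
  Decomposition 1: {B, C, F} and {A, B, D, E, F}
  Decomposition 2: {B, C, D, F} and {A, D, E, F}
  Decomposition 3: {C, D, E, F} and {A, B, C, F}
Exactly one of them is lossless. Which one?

Decomposition 1

Decomposition 1: common = {B, F}, closure = {B, C, F} → lossless.
Decomposition 2: common = {D, F}, closure = {C, D, F} → lossy.
Decomposition 3: common = {C, F}, closure = {C, F} → lossy.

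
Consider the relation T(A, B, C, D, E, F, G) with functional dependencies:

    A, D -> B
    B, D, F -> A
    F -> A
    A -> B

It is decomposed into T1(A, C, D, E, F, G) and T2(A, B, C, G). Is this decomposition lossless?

Common attributes: T1 ∩ T2 = {A, C, G}.
Closure of {A, C, G}: A → B applies, adding B. So (A, C, G)⁺ = {A, B, C, G}.
This closure contains every attribute of T2, so T1 ∩ T2 → T2. The join is lossless.

Yes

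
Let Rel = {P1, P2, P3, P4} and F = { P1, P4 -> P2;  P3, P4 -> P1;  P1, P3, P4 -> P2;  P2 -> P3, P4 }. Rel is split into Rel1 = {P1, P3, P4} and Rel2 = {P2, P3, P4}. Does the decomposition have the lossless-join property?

Yes

Common attributes: Rel1 ∩ Rel2 = {P3, P4}.
Closure of {P3, P4}: P3, P4 → P1 applies, adding P1; P1, P3, P4 → P2 applies, adding P2. So (P3, P4)⁺ = {P1, P2, P3, P4}.
This closure contains every attribute of Rel1, so Rel1 ∩ Rel2 → Rel1. The join is lossless.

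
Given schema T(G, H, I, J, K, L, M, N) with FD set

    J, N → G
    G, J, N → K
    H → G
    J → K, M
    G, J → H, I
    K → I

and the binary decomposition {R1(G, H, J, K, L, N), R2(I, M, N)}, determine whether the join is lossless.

No

Common attributes: R1 ∩ R2 = {N}.
No dependency enlarges {N}, so (N)⁺ = {N}.
The closure contains neither all of R1 = {G, H, J, K, L, N} nor all of R2 = {I, M, N}, so the common attributes are not a superkey of either fragment. The join is lossy.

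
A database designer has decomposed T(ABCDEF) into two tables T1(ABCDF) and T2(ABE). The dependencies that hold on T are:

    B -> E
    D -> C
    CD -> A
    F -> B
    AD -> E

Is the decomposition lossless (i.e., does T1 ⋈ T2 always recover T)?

Yes

Common attributes: T1 ∩ T2 = {AB}.
Closure of {AB}: B → E applies, adding E. So (AB)⁺ = {ABE}.
This closure contains every attribute of T2, so T1 ∩ T2 → T2. The join is lossless.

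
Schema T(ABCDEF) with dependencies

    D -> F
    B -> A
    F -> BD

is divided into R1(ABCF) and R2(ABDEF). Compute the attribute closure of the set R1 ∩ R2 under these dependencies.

ABDF

R1 ∩ R2 = {ABF}.
F → BD applies, adding D
Closure: {ABDF}.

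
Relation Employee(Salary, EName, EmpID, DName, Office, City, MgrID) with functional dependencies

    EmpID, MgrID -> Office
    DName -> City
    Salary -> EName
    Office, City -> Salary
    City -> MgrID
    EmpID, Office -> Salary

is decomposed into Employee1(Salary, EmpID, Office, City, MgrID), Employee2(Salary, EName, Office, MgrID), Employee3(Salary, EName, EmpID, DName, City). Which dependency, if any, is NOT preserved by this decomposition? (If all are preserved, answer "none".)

none

EmpID, MgrID → Office lies within Employee1.
DName → City lies within Employee3.
Salary → EName lies within Employee2.
Office, City → Salary lies within Employee1.
City → MgrID lies within Employee1.
EmpID, Office → Salary lies within Employee1.
Every dependency is enforceable on the fragments, so the decomposition is dependency-preserving.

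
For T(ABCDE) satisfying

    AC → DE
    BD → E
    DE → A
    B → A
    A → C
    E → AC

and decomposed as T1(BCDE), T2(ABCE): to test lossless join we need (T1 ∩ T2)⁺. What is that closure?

ABCDE

T1 ∩ T2 = {BCE}.
B → A applies, adding A
AC → DE applies, adding D
Closure: {ABCDE}.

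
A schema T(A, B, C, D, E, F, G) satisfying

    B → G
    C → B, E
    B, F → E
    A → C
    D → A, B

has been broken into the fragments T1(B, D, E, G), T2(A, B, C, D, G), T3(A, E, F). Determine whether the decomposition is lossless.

No

Chase test. Columns are A, B, C, D, E, F, G; row i has aⱼ where attribute j ∈ Ti, else bᵢⱼ.
Initial tableau (one row per fragment):
  row 1: b11 a2 b13 a4 a5 b16 a7
  row 2: a1 a2 a3 a4 b25 b26 a7
  row 3: a1 b32 b33 b34 a5 a6 b37
Rows 2 and 3 agree on A; apply A→C and equate their C entries.
Rows 1 and 2 agree on D; apply D→A, B and equate their A, B entries.
Rows 2 and 3 agree on C; apply C→B, E and equate their B, E entries.
Rows 1 and 2 agree on A; apply A→C and equate their C entries.
Rows 1 and 3 agree on B; apply B→G and equate their G entries.
No row becomes fully distinguished — the join is lossy.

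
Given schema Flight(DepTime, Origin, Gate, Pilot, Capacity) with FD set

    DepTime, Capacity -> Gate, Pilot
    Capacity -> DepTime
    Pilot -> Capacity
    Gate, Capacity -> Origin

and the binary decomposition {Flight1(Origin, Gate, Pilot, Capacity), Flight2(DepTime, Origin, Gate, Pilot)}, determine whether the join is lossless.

Yes

Common attributes: Flight1 ∩ Flight2 = {Origin, Gate, Pilot}.
Closure of {Origin, Gate, Pilot}: Pilot → Capacity applies, adding Capacity; Capacity → DepTime applies, adding DepTime. So (Origin, Gate, Pilot)⁺ = {DepTime, Origin, Gate, Pilot, Capacity}.
This closure contains every attribute of Flight1, so Flight1 ∩ Flight2 → Flight1. The join is lossless.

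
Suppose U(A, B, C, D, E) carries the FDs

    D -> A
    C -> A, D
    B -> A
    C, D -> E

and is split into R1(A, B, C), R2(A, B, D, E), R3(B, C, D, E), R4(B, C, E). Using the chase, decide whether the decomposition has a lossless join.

Yes

Chase test. Columns are A, B, C, D, E; row i has aⱼ where attribute j ∈ Ri, else bᵢⱼ.
Initial tableau (one row per fragment):
  row 1: a1 a2 a3 b14 b15
  row 2: a1 a2 b23 a4 a5
  row 3: b31 a2 a3 a4 a5
  row 4: b41 a2 a3 b44 a5
Rows 2 and 3 agree on D; apply D→A and equate their A entries.
Rows 1 and 3 agree on C; apply C→A, D and equate their A, D entries.
Rows 1 and 4 agree on C; apply C→A, D and equate their A, D entries.
Rows 1 and 3 agree on C, D; apply C, D→E and equate their E entries.
Row 1 is now all distinguished symbols — the join is lossless.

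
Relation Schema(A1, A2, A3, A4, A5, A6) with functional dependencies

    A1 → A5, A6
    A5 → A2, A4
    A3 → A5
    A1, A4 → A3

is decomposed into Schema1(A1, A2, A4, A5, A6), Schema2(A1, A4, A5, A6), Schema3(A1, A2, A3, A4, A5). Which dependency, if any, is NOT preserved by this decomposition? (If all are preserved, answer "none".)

A1 → A5, A6 lies within Schema1.
A5 → A2, A4 lies within Schema1.
A3 → A5 lies within Schema3.
A1, A4 → A3 lies within Schema3.
Every dependency is enforceable on the fragments, so the decomposition is dependency-preserving.

none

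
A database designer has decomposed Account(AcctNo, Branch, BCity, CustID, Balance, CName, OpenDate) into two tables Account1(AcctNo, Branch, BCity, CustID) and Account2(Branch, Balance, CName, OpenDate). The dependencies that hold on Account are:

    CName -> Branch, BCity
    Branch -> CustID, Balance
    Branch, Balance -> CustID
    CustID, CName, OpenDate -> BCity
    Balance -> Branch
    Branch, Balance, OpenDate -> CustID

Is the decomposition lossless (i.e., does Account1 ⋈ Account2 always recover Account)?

No

Common attributes: Account1 ∩ Account2 = {Branch}.
Closure of {Branch}: Branch → CustID, Balance applies, adding CustID, Balance. So (Branch)⁺ = {Branch, CustID, Balance}.
The closure contains neither all of Account1 = {AcctNo, Branch, BCity, CustID} nor all of Account2 = {Branch, Balance, CName, OpenDate}, so the common attributes are not a superkey of either fragment. The join is lossy.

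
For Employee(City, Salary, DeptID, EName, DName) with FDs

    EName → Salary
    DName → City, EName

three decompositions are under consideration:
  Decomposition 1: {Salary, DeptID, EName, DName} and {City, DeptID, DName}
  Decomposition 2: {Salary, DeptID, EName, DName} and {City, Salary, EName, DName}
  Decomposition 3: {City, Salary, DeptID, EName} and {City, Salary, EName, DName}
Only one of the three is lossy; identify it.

Decomposition 3

Decomposition 1: common = {DeptID, DName}, closure = {City, Salary, DeptID, EName, DName} → lossless.
Decomposition 2: common = {Salary, EName, DName}, closure = {City, Salary, EName, DName} → lossless.
Decomposition 3: common = {City, Salary, EName}, closure = {City, Salary, EName} → lossy.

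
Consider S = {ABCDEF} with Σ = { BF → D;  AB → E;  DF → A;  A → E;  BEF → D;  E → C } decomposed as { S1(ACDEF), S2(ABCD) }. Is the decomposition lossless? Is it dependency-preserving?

Lossless test: (ACD)⁺ = {ACDE}, which is a superkey of neither fragment — lossy.
Dependency preservation: the restricted closure of {BF} across the fragments never reaches {D}, so BF → D cannot be enforced without a join — not preserved.

lossy and not dependency-preserving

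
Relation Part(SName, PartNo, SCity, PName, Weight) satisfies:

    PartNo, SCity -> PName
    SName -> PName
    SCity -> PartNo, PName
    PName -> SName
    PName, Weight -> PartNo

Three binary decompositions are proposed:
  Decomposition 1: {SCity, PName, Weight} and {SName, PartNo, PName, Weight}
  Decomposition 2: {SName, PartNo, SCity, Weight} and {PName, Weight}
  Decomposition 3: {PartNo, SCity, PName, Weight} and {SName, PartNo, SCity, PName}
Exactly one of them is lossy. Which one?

Decomposition 1: common = {PName, Weight}, closure = {SName, PartNo, PName, Weight} → lossless.
Decomposition 2: common = {Weight}, closure = {Weight} → lossy.
Decomposition 3: common = {PartNo, SCity, PName}, closure = {SName, PartNo, SCity, PName} → lossless.

Decomposition 2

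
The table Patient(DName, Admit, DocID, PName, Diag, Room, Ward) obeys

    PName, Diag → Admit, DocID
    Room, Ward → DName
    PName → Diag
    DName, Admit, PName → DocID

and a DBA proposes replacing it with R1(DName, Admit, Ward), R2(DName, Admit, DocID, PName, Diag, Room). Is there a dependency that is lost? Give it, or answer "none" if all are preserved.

Room, Ward → DName

Check Room, Ward → DName: no single fragment contains all of {DName, Room, Ward}, and the restricted closure of {Room, Ward} across the fragments never reaches {DName}.
PName, Diag → Admit, DocID is preserved.
PName → Diag is preserved.
DName, Admit, PName → DocID is preserved.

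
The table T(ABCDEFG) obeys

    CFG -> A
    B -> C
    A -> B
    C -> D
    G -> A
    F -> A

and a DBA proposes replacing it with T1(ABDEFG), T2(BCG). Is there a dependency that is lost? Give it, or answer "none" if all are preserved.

Check C → D: no single fragment contains all of {CD}, and the restricted closure of {C} across the fragments never reaches {D}.
CFG → A is preserved.
B → C is preserved.
A → B is preserved.
G → A is preserved.
F → A is preserved.

C -> D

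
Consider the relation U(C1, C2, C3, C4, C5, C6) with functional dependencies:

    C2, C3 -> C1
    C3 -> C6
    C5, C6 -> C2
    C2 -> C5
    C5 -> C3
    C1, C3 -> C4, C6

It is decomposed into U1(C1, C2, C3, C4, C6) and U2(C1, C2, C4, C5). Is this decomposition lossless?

Yes

Common attributes: U1 ∩ U2 = {C1, C2, C4}.
Closure of {C1, C2, C4}: C2 → C5 applies, adding C5; C5 → C3 applies, adding C3; C1, C3 → C4, C6 applies, adding C6. So (C1, C2, C4)⁺ = {C1, C2, C3, C4, C5, C6}.
This closure contains every attribute of U1, so U1 ∩ U2 → U1. The join is lossless.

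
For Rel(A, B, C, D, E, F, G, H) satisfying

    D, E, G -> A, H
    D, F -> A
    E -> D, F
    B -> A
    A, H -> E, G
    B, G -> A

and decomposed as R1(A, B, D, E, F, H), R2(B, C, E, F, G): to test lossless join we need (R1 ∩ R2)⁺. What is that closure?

A, B, D, E, F

R1 ∩ R2 = {B, E, F}.
E → D, F applies, adding D
B → A applies, adding A
Closure: {A, B, D, E, F}.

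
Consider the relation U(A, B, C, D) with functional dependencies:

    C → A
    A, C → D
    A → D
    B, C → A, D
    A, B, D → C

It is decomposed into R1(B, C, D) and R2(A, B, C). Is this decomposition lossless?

Yes

Common attributes: R1 ∩ R2 = {B, C}.
Closure of {B, C}: C → A applies, adding A; A, C → D applies, adding D. So (B, C)⁺ = {A, B, C, D}.
This closure contains every attribute of R1, so R1 ∩ R2 → R1. The join is lossless.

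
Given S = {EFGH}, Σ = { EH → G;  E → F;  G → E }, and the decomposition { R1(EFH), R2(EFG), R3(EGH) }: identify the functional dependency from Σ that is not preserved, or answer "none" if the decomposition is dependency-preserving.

none

EH → G lies within R3.
E → F lies within R1.
G → E lies within R2.
Every dependency is enforceable on the fragments, so the decomposition is dependency-preserving.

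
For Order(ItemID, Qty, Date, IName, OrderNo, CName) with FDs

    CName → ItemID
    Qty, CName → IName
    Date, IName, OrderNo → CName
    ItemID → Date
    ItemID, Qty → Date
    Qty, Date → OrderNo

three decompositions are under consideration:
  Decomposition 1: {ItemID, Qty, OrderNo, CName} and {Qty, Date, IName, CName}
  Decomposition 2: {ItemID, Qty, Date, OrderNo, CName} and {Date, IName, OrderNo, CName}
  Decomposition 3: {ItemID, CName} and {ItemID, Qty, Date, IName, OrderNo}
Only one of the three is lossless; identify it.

Decomposition 1

Decomposition 1: common = {Qty, CName}, closure = {ItemID, Qty, Date, IName, OrderNo, CName} → lossless.
Decomposition 2: common = {Date, OrderNo, CName}, closure = {ItemID, Date, OrderNo, CName} → lossy.
Decomposition 3: common = {ItemID}, closure = {ItemID, Date} → lossy.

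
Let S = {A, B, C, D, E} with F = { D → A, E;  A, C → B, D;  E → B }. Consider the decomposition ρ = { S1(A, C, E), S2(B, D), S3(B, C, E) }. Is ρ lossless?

Chase test. Columns are A, B, C, D, E; row i has aⱼ where attribute j ∈ Si, else bᵢⱼ.
Initial tableau (one row per fragment):
  row 1: a1 b12 a3 b14 a5
  row 2: b21 a2 b23 a4 b25
  row 3: b31 a2 a3 b34 a5
Rows 1 and 3 agree on E; apply E→B and equate their B entries.
No row becomes fully distinguished — the join is lossy.

No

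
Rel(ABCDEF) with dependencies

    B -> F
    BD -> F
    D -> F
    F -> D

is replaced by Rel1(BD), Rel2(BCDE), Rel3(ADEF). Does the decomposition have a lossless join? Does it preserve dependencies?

lossy but dependency-preserving

Lossless test (chase): Rows 1 and 2 agree on B; apply B→F and equate their F entries. Rows 1 and 3 agree on D; apply D→F and equate their F entries. No row becomes fully distinguished — the join is lossy.
Dependency preservation: B → F; BD → F are not contained in any single fragment, but the restricted closure of each left-hand side across the fragments still reaches the right-hand side; the remaining FDs each lie inside some fragment. All dependencies are preserved.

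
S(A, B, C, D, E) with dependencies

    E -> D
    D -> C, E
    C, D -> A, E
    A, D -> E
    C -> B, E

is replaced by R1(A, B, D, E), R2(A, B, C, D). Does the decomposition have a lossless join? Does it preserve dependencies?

lossless and dependency-preserving

Lossless test: (A, B, D)⁺ = {A, B, C, D, E}, which contains all of one fragment — lossless.
Dependency preservation: D → C, E; C, D → A, E; C → B, E are not contained in any single fragment, but the restricted closure of each left-hand side across the fragments still reaches the right-hand side; the remaining FDs each lie inside some fragment. All dependencies are preserved.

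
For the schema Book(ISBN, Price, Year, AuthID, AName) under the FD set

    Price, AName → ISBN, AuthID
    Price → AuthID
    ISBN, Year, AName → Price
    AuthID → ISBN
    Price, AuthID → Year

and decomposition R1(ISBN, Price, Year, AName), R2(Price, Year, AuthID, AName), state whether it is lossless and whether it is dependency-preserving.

lossless but not dependency-preserving

Lossless test: (Price, Year, AName)⁺ = {ISBN, Price, Year, AuthID, AName}, which contains all of one fragment — lossless.
Dependency preservation: the restricted closure of {AuthID} across the fragments never reaches {ISBN}, so AuthID → ISBN cannot be enforced without a join — not preserved.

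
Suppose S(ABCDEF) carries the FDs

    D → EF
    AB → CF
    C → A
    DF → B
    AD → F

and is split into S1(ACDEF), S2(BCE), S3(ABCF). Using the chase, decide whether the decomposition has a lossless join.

No

Chase test. Columns are ABCDEF; row i has aⱼ where attribute j ∈ Si, else bᵢⱼ.
Initial tableau (one row per fragment):
  row 1: a1 b12 a3 a4 a5 a6
  row 2: b21 a2 a3 b24 a5 b26
  row 3: a1 a2 a3 b34 b35 a6
Rows 1 and 2 agree on C; apply C→A and equate their A entries.
Rows 2 and 3 agree on AB; apply AB→CF and equate their CF entries.
No row becomes fully distinguished — the join is lossy.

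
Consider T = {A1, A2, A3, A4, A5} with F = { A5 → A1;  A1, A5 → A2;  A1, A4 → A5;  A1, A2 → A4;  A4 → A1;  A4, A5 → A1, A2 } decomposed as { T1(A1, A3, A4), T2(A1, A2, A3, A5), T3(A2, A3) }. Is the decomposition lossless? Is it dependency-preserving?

lossy and not dependency-preserving

Lossless test (chase): applying each FD to every pair of rows produces no changes in the tableau, so no row becomes fully distinguished — the join is lossy.
Dependency preservation: the restricted closure of {A1, A4} across the fragments never reaches {A5}, so A1, A4 → A5 cannot be enforced without a join — not preserved.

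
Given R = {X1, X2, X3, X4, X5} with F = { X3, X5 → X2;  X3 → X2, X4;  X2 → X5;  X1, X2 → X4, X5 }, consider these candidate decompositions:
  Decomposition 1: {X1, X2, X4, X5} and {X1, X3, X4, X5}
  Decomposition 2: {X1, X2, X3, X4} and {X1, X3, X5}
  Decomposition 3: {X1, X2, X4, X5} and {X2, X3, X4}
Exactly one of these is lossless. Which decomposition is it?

Decomposition 1: common = {X1, X4, X5}, closure = {X1, X4, X5} → lossy.
Decomposition 2: common = {X1, X3}, closure = {X1, X2, X3, X4, X5} → lossless.
Decomposition 3: common = {X2, X4}, closure = {X2, X4, X5} → lossy.

Decomposition 2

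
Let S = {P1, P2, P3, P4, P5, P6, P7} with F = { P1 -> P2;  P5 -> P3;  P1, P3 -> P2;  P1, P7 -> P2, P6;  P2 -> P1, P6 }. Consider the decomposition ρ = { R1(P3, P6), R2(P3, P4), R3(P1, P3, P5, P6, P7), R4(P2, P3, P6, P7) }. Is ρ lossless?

No

Chase test. Columns are P1, P2, P3, P4, P5, P6, P7; row i has aⱼ where attribute j ∈ Ri, else bᵢⱼ.
Initial tableau (one row per fragment):
  row 1: b11 b12 a3 b14 b15 a6 b17
  row 2: b21 b22 a3 a4 b25 b26 b27
  row 3: a1 b32 a3 b34 a5 a6 a7
  row 4: b41 a2 a3 b44 b45 a6 a7
No row becomes fully distinguished — the join is lossy.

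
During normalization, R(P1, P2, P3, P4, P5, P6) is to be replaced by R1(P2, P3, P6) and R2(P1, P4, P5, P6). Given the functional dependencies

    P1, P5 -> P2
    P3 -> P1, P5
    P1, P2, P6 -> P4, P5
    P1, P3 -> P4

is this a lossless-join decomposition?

Common attributes: R1 ∩ R2 = {P6}.
No dependency enlarges {P6}, so (P6)⁺ = {P6}.
The closure contains neither all of R1 = {P2, P3, P6} nor all of R2 = {P1, P4, P5, P6}, so the common attributes are not a superkey of either fragment. The join is lossy.

No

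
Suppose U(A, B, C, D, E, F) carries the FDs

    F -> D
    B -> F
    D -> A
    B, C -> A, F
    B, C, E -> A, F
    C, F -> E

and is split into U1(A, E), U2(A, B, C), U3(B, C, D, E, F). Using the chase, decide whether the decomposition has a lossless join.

Chase test. Columns are A, B, C, D, E, F; row i has aⱼ where attribute j ∈ Ui, else bᵢⱼ.
Initial tableau (one row per fragment):
  row 1: a1 b12 b13 b14 a5 b16
  row 2: a1 a2 a3 b24 b25 b26
  row 3: b31 a2 a3 a4 a5 a6
Rows 2 and 3 agree on B; apply B→F and equate their F entries.
Rows 2 and 3 agree on B, C; apply B, C→A, F and equate their A, F entries.
Rows 2 and 3 agree on C, F; apply C, F→E and equate their E entries.
Rows 2 and 3 agree on F; apply F→D and equate their D entries.
Row 2 is now all distinguished symbols — the join is lossless.

Yes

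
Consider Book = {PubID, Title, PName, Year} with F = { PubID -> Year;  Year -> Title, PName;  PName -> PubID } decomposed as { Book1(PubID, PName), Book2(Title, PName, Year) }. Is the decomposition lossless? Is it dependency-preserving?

lossless and dependency-preserving

Lossless test: (PName)⁺ = {PubID, Title, PName, Year}, which contains all of one fragment — lossless.
Dependency preservation: PubID → Year is not contained in any single fragment, but the restricted closure of its left-hand side across the fragments still reaches the right-hand side; the remaining FDs each lie inside some fragment. All dependencies are preserved.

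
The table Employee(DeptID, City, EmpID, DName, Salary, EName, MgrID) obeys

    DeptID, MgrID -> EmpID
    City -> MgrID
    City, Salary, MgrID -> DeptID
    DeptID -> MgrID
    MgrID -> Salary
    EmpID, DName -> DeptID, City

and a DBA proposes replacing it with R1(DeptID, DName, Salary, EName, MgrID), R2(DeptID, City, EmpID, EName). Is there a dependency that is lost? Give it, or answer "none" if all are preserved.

EmpID, DName -> DeptID, City

Check EmpID, DName → DeptID, City: no single fragment contains all of {DeptID, City, EmpID, DName}, and the restricted closure of {EmpID, DName} across the fragments never reaches {DeptID, City}.
DeptID, MgrID → EmpID is preserved.
City → MgrID is preserved.
City, Salary, MgrID → DeptID is preserved.
DeptID → MgrID is preserved.
MgrID → Salary is preserved.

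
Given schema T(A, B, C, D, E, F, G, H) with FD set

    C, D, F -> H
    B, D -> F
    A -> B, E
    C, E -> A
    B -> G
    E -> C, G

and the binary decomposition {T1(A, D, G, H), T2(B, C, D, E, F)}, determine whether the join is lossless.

Common attributes: T1 ∩ T2 = {D}.
No dependency enlarges {D}, so (D)⁺ = {D}.
The closure contains neither all of T1 = {A, D, G, H} nor all of T2 = {B, C, D, E, F}, so the common attributes are not a superkey of either fragment. The join is lossy.

No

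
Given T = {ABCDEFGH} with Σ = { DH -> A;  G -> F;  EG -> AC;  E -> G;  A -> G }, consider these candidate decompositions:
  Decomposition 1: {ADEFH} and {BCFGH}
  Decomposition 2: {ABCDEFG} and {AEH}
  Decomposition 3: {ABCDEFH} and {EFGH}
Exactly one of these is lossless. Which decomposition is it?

Decomposition 3

Decomposition 1: common = {FH}, closure = {FH} → lossy.
Decomposition 2: common = {AE}, closure = {ACEFG} → lossy.
Decomposition 3: common = {EFH}, closure = {ACEFGH} → lossless.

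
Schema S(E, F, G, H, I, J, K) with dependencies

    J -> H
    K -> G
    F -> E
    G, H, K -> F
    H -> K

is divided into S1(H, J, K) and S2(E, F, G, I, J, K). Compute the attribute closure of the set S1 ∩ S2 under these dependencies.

S1 ∩ S2 = {J, K}.
J → H applies, adding H
K → G applies, adding G
G, H, K → F applies, adding F
F → E applies, adding E
Closure: {E, F, G, H, J, K}.

E, F, G, H, J, K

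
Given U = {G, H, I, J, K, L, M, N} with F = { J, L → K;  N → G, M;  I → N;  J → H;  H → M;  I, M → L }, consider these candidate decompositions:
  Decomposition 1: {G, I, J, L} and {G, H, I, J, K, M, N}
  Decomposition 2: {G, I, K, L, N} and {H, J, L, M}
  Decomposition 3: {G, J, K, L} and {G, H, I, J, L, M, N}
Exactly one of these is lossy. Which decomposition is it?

Decomposition 1: common = {G, I, J}, closure = {G, H, I, J, K, L, M, N} → lossless.
Decomposition 2: common = {L}, closure = {L} → lossy.
Decomposition 3: common = {G, J, L}, closure = {G, H, J, K, L, M} → lossless.

Decomposition 2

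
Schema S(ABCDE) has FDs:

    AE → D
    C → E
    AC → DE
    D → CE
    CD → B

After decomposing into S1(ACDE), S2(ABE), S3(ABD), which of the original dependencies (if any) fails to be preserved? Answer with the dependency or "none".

none

AE → D lies within S1.
C → E lies within S1.
AC → DE lies within S1.
D → CE lies within S1.
CD → B: restricted closure across fragments reaches B.
Every dependency is enforceable on the fragments, so the decomposition is dependency-preserving.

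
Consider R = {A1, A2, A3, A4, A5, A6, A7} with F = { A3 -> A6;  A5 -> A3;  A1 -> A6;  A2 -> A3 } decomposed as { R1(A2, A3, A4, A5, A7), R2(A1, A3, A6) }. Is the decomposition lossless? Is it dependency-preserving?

Lossless test: (A3)⁺ = {A3, A6}, which is a superkey of neither fragment — lossy.
Dependency preservation: every FD's attributes lie within a single fragment, so each can be enforced locally — preserved.

lossy but dependency-preserving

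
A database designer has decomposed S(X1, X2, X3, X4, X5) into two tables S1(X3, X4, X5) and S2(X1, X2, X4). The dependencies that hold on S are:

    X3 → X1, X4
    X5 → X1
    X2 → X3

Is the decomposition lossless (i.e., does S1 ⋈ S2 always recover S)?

Common attributes: S1 ∩ S2 = {X4}.
No dependency enlarges {X4}, so (X4)⁺ = {X4}.
The closure contains neither all of S1 = {X3, X4, X5} nor all of S2 = {X1, X2, X4}, so the common attributes are not a superkey of either fragment. The join is lossy.

No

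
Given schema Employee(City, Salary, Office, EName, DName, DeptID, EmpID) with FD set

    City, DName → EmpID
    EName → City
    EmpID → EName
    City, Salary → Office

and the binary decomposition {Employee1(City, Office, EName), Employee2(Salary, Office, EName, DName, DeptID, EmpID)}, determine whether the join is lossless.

Yes

Common attributes: Employee1 ∩ Employee2 = {Office, EName}.
Closure of {Office, EName}: EName → City applies, adding City. So (Office, EName)⁺ = {City, Office, EName}.
This closure contains every attribute of Employee1, so Employee1 ∩ Employee2 → Employee1. The join is lossless.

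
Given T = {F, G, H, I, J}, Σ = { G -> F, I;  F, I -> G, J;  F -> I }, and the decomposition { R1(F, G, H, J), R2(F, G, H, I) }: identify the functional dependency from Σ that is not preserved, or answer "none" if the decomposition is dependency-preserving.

none

G → F, I lies within R2.
F, I → G, J: restricted closure across fragments reaches G, J.
F → I lies within R2.
Every dependency is enforceable on the fragments, so the decomposition is dependency-preserving.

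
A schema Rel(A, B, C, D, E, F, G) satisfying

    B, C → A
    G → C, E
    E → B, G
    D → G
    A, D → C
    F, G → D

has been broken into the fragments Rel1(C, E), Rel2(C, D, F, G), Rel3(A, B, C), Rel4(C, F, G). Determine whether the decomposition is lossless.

Chase test. Columns are A, B, C, D, E, F, G; row i has aⱼ where attribute j ∈ Reli, else bᵢⱼ.
Initial tableau (one row per fragment):
  row 1: b11 b12 a3 b14 a5 b16 b17
  row 2: b21 b22 a3 a4 b25 a6 a7
  row 3: a1 a2 a3 b34 b35 b36 b37
  row 4: b41 b42 a3 b44 b45 a6 a7
Rows 2 and 4 agree on G; apply G→C, E and equate their C, E entries.
Rows 2 and 4 agree on E; apply E→B, G and equate their B, G entries.
Rows 2 and 4 agree on F, G; apply F, G→D and equate their D entries.
Rows 2 and 4 agree on B, C; apply B, C→A and equate their A entries.
No row becomes fully distinguished — the join is lossy.

No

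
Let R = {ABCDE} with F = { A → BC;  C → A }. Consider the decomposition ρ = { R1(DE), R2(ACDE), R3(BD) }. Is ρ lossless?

No

Chase test. Columns are ABCDE; row i has aⱼ where attribute j ∈ Ri, else bᵢⱼ.
Initial tableau (one row per fragment):
  row 1: b11 b12 b13 a4 a5
  row 2: a1 b22 a3 a4 a5
  row 3: b31 a2 b33 a4 b35
No row becomes fully distinguished — the join is lossy.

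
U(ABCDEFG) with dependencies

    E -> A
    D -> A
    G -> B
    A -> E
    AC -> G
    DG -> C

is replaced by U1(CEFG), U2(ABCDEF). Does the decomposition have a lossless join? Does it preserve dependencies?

Lossless test: (CEF)⁺ = {ABCEFG}, which contains all of one fragment — lossless.
Dependency preservation: the restricted closure of {G} across the fragments never reaches {B}, so G → B cannot be enforced without a join — not preserved.

lossless but not dependency-preserving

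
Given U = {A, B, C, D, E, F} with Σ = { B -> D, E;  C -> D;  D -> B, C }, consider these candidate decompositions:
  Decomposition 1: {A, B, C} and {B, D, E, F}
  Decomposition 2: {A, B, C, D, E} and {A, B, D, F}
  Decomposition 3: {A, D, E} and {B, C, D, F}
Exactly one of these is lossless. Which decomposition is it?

Decomposition 1: common = {B}, closure = {B, C, D, E} → lossy.
Decomposition 2: common = {A, B, D}, closure = {A, B, C, D, E} → lossless.
Decomposition 3: common = {D}, closure = {B, C, D, E} → lossy.

Decomposition 2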